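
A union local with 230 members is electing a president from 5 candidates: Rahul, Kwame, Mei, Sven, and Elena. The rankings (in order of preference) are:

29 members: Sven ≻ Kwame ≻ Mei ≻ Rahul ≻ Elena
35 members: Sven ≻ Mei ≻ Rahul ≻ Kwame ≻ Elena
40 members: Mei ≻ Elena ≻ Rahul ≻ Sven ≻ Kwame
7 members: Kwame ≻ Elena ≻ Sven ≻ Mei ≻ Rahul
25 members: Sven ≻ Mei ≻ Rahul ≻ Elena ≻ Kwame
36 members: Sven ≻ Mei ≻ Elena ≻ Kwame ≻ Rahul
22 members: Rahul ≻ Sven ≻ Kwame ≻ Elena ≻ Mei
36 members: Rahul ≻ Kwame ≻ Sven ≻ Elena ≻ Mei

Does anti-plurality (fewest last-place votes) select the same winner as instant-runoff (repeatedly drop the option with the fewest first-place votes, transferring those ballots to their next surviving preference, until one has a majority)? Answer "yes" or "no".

Anti-plurality — last-place votes: Rahul 43, Kwame 65, Mei 58, Sven 0, Elena 64. Winner: Sven.
Instant-runoff — R1 Rahul 58, Kwame 7, Mei 40, Sven 125, Elena 0 (Sven winner). Winner: Sven.
The two methods agree.

yes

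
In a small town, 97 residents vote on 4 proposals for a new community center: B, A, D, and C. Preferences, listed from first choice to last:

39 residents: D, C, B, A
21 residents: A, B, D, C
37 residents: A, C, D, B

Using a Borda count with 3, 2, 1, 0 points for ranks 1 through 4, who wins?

D

B: 39·1 + 21·2 + 37·0 = 81
A: 39·0 + 21·3 + 37·3 = 174
D: 39·3 + 21·1 + 37·1 = 175
C: 39·2 + 21·0 + 37·2 = 152
D has the highest Borda score (175).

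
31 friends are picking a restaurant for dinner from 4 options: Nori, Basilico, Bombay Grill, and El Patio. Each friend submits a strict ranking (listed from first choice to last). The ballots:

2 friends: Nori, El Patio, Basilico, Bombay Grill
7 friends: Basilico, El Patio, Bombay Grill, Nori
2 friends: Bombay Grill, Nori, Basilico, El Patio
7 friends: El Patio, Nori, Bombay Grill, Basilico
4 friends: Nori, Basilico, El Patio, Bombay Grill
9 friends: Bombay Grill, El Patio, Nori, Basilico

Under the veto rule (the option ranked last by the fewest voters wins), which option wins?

Last-place votes: Nori 7, Basilico 16, Bombay Grill 6, El Patio 2.
El Patio is ranked last by the fewest voters, so El Patio wins.

El Patio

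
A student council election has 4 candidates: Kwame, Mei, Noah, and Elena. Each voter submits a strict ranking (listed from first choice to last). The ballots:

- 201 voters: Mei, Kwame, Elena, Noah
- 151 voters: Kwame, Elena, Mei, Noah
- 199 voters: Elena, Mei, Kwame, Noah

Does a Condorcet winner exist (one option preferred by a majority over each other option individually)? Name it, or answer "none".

none

Checking pairwise contests:
Mei beats Kwame 400–151.
Elena beats Mei 350–201.
Kwame beats Noah 551–0.
Kwame beats Elena 352–199.
Every option loses at least one head-to-head, so there is no Condorcet winner.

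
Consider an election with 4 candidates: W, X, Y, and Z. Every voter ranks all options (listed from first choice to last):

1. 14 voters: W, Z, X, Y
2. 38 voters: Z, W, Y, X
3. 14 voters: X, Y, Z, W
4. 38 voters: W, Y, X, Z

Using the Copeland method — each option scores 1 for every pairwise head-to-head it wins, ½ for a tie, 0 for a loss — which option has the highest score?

W: beats X and Y; ties Z → score 2.5.
X: ties Z; loses to W and Y → score 0.5.
Y: beats X; ties Z; loses to W → score 1.5.
Z: ties W, X, and Y → score 1.5.
W has the best pairwise record.

W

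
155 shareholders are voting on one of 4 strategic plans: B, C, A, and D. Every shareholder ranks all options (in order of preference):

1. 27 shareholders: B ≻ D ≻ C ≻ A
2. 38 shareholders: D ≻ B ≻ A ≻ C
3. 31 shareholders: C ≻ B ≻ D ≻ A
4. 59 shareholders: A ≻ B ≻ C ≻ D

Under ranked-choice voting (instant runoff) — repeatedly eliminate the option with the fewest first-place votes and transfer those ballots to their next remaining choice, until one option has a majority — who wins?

D

Round 1: B 27, C 31, A 59, D 38. Eliminate B.
Round 2: C 31, A 59, D 65. Eliminate C.
Round 3: A 59, D 96. D has a majority.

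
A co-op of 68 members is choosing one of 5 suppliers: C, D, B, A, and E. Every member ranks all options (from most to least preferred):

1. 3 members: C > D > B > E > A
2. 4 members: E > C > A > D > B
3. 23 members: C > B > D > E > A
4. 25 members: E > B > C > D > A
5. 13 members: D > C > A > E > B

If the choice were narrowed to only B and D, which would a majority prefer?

Voters preferring B to D: 48; preferring D to B: 20.
B wins the head-to-head.

B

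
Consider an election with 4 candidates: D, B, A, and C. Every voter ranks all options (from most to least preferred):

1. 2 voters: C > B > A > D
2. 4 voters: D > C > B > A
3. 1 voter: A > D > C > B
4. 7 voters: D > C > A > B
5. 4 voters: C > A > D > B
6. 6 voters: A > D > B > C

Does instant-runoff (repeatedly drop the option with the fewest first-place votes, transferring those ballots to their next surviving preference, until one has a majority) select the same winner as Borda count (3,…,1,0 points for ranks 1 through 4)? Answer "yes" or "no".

no

Instant-runoff — R1 D 11, B 0, A 7, C 6 (B out); R2 D 11, A 7, C 6 (C out); R3 D 11, A 13 (A winner). Winner: A.
Borda — scores: D 51, B 14, A 38, C 41. Winner: D.
The two methods disagree.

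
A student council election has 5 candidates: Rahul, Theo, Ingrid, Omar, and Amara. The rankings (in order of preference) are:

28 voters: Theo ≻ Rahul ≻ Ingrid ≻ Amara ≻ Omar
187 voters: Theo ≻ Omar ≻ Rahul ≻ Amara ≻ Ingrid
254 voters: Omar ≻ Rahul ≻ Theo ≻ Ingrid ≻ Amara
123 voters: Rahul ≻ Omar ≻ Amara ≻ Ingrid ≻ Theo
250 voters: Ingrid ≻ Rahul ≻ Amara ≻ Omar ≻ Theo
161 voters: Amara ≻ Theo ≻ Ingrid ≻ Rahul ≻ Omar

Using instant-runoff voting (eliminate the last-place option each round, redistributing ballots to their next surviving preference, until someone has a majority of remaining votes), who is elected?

Round 1: Rahul 123, Theo 215, Ingrid 250, Omar 254, Amara 161. Eliminate Rahul.
Round 2: Theo 215, Ingrid 250, Omar 377, Amara 161. Eliminate Amara.
Round 3: Theo 376, Ingrid 250, Omar 377. Eliminate Ingrid.
Round 4: Theo 376, Omar 627. Omar has a majority.

Omar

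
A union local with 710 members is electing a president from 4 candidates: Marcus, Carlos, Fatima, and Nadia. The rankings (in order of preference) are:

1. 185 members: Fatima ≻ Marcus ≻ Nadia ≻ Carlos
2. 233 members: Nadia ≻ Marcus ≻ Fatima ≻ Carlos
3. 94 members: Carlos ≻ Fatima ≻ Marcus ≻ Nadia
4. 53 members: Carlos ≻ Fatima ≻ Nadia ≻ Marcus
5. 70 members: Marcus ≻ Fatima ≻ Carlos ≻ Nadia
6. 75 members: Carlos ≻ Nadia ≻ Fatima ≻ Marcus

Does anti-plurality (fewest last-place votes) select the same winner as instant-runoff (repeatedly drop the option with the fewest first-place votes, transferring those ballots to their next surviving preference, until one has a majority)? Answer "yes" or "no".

yes

Anti-plurality — last-place votes: Marcus 128, Carlos 418, Fatima 0, Nadia 164. Winner: Fatima.
Instant-runoff — R1 Marcus 70, Carlos 222, Fatima 185, Nadia 233 (Marcus out); R2 Carlos 222, Fatima 255, Nadia 233 (Carlos out); R3 Fatima 402, Nadia 308 (Fatima winner). Winner: Fatima.
The two methods agree.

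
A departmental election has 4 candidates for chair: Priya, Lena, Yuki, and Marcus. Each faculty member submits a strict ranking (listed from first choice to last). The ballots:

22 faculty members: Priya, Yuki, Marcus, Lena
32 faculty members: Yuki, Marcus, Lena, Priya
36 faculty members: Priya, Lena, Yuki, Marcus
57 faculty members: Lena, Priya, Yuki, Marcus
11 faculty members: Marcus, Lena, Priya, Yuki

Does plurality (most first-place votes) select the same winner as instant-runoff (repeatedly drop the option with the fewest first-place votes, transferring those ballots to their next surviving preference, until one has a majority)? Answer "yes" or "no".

no

Plurality — first-place votes: Priya 58, Lena 57, Yuki 32, Marcus 11. Winner: Priya.
Instant-runoff — R1 Priya 58, Lena 57, Yuki 32, Marcus 11 (Marcus out); R2 Priya 58, Lena 68, Yuki 32 (Yuki out); R3 Priya 58, Lena 100 (Lena winner). Winner: Lena.
The two methods disagree.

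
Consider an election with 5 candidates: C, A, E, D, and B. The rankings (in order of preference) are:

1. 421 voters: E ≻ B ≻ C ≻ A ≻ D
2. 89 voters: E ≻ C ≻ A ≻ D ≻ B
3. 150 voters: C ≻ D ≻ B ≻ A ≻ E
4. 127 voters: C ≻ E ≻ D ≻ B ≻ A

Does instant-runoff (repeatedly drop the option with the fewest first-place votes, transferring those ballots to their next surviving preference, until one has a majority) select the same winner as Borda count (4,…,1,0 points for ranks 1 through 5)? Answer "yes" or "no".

yes

Instant-runoff — R1 C 277, A 0, E 510, D 0, B 0 (E winner). Winner: E.
Borda — scores: C 2217, A 749, E 2421, D 793, B 1690. Winner: E.
The two methods agree.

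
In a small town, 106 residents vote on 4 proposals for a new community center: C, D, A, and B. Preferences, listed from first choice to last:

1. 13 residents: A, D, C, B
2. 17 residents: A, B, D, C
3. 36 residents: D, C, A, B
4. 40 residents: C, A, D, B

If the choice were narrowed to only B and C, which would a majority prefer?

Voters preferring B to C: 17; preferring C to B: 89.
C wins the head-to-head.

C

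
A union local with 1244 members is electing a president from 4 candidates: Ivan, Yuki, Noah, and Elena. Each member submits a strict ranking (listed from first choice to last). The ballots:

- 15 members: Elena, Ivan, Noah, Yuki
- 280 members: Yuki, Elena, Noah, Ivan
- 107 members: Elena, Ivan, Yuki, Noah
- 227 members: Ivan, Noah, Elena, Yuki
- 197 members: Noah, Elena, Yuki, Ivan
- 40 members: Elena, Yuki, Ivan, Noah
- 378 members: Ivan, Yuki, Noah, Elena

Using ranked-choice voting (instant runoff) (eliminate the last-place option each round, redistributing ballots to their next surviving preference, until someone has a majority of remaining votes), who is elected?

Ivan

Round 1: Ivan 605, Yuki 280, Noah 197, Elena 162. Eliminate Elena.
Round 2: Ivan 727, Yuki 320, Noah 197. Ivan has a majority.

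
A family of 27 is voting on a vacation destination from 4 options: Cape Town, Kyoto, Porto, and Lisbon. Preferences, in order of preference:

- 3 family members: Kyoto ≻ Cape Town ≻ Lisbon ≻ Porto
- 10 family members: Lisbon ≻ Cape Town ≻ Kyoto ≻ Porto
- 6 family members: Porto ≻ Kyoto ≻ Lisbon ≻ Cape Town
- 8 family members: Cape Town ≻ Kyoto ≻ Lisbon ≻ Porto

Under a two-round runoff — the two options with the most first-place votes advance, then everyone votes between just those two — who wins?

Round 1 first-place votes: Cape Town 8, Kyoto 3, Porto 6, Lisbon 10.
Lisbon and Cape Town advance.
Runoff: Lisbon is preferred to Cape Town by 16 voters; Cape Town by 11.
Lisbon wins the runoff.

Lisbon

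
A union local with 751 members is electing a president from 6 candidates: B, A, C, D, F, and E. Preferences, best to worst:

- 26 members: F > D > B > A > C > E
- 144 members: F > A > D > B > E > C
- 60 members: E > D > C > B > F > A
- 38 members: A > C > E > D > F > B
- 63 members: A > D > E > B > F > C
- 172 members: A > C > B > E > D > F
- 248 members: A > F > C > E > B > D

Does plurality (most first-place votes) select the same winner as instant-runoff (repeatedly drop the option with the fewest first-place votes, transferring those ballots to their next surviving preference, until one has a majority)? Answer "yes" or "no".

yes

Plurality — first-place votes: B 0, A 521, C 0, D 0, F 170, E 60. Winner: A.
Instant-runoff — R1 B 0, A 521, C 0, D 0, F 170, E 60 (A winner). Winner: A.
The two methods agree.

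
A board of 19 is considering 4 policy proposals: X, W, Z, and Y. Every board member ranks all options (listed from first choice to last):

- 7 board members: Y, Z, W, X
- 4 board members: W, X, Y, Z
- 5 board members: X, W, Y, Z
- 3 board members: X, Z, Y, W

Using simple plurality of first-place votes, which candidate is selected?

First-place votes: X 8, W 4, Z 0, Y 7.
X has the most first-place votes.

X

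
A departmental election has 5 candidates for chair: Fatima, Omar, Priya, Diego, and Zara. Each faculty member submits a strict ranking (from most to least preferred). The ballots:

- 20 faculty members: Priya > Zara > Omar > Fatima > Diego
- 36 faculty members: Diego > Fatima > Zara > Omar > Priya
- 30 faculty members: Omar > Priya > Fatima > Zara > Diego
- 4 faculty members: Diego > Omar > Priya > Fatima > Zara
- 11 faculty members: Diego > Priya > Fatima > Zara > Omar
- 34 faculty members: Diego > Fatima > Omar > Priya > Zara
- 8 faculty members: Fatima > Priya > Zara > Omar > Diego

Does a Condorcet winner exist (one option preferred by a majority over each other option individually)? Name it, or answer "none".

Diego

Diego vs Fatima: 85–58 for Diego.
Diego vs Omar: 85–58 for Diego.
Diego vs Priya: 85–58 for Diego.
Diego vs Zara: 85–58 for Diego.
Diego beats every other option head-to-head.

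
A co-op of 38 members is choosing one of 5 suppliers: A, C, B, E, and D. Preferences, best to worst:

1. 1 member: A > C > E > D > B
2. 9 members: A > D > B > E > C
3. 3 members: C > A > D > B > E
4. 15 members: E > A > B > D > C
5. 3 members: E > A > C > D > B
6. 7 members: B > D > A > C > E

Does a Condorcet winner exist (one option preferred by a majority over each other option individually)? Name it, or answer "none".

A

A vs C: 35–3 for A.
A vs B: 31–7 for A.
A vs E: 20–18 for A.
A vs D: 31–7 for A.
A beats every other option head-to-head.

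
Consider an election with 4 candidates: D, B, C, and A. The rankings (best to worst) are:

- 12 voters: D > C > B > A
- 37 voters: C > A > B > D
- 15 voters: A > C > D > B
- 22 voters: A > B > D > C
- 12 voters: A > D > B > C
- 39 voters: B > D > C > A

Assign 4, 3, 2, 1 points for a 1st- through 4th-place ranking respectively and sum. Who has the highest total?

D: 12·4 + 37·1 + 15·2 + 22·2 + 12·3 + 39·3 = 312
B: 12·2 + 37·2 + 15·1 + 22·3 + 12·2 + 39·4 = 359
C: 12·3 + 37·4 + 15·3 + 22·1 + 12·1 + 39·2 = 341
A: 12·1 + 37·3 + 15·4 + 22·4 + 12·4 + 39·1 = 358
B has the highest Borda score (359).

B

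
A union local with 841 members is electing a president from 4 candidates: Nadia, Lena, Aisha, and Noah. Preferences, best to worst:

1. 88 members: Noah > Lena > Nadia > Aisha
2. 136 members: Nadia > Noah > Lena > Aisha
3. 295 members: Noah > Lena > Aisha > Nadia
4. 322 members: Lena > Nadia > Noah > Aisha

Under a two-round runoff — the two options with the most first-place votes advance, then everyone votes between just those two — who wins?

Round 1 first-place votes: Nadia 136, Lena 322, Aisha 0, Noah 383.
Noah and Lena advance.
Runoff: Noah is preferred to Lena by 519 voters; Lena by 322.
Noah wins the runoff.

Noah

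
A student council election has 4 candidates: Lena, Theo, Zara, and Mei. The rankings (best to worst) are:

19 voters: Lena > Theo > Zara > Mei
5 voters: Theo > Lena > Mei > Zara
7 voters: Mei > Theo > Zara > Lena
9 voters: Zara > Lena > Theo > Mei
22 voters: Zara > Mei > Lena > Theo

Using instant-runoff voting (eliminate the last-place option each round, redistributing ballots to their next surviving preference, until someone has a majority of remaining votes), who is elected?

Zara

Round 1: Lena 19, Theo 5, Zara 31, Mei 7. Eliminate Theo.
Round 2: Lena 24, Zara 31, Mei 7. Eliminate Mei.
Round 3: Lena 24, Zara 38. Zara has a majority.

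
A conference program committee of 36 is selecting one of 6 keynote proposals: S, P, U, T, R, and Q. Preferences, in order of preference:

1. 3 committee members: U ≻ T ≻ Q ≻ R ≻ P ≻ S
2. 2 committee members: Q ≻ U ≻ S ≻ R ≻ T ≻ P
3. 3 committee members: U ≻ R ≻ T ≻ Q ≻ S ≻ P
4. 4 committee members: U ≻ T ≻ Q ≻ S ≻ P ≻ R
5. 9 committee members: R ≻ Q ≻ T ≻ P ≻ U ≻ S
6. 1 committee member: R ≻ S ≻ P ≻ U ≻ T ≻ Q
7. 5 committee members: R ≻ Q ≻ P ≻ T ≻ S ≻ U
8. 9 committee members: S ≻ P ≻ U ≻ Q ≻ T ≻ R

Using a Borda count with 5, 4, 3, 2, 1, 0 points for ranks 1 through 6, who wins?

Q

S: 3·0 + 2·3 + 3·1 + 4·2 + 9·0 + 1·4 + 5·1 + 9·5 = 71
P: 3·1 + 2·0 + 3·0 + 4·1 + 9·2 + 1·3 + 5·3 + 9·4 = 79
U: 3·5 + 2·4 + 3·5 + 4·5 + 9·1 + 1·2 + 5·0 + 9·3 = 96
T: 3·4 + 2·1 + 3·3 + 4·4 + 9·3 + 1·1 + 5·2 + 9·1 = 86
R: 3·2 + 2·2 + 3·4 + 4·0 + 9·5 + 1·5 + 5·5 + 9·0 = 97
Q: 3·3 + 2·5 + 3·2 + 4·3 + 9·4 + 1·0 + 5·4 + 9·2 = 111
Q has the highest Borda score (111).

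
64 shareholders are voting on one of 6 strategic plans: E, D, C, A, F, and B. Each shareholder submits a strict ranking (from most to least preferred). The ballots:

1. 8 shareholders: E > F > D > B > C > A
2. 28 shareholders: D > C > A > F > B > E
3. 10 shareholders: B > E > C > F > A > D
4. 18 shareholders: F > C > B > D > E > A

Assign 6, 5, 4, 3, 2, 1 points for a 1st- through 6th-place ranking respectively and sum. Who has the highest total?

C

E: 8·6 + 28·1 + 10·5 + 18·2 = 162
D: 8·4 + 28·6 + 10·1 + 18·3 = 264
C: 8·2 + 28·5 + 10·4 + 18·5 = 286
A: 8·1 + 28·4 + 10·2 + 18·1 = 158
F: 8·5 + 28·3 + 10·3 + 18·6 = 262
B: 8·3 + 28·2 + 10·6 + 18·4 = 212
C has the highest Borda score (286).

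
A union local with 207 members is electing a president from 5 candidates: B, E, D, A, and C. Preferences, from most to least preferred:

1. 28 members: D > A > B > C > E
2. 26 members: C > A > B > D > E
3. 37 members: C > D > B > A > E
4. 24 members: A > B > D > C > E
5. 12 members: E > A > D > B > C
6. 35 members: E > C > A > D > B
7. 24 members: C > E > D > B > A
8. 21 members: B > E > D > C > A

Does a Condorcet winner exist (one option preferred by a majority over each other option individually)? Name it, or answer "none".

C vs B: 122–85 for C.
C vs E: 139–68 for C.
C vs D: 122–85 for C.
C vs A: 143–64 for C.
C beats every other option head-to-head.

C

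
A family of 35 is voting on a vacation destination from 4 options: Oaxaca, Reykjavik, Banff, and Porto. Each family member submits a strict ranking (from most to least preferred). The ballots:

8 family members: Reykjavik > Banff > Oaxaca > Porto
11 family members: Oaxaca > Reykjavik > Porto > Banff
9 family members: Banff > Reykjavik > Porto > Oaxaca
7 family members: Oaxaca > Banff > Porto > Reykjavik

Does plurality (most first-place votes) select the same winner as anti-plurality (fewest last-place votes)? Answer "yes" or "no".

no

Plurality — first-place votes: Oaxaca 18, Reykjavik 8, Banff 9, Porto 0. Winner: Oaxaca.
Anti-plurality — last-place votes: Oaxaca 9, Reykjavik 7, Banff 11, Porto 8. Winner: Reykjavik.
The two methods disagree.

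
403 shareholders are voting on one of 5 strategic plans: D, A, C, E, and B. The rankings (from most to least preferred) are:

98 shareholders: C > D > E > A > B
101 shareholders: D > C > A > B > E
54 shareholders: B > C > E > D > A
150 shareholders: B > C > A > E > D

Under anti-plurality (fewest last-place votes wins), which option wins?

C

Last-place votes: D 150, A 54, C 0, E 101, B 98.
C is ranked last by the fewest voters, so C wins.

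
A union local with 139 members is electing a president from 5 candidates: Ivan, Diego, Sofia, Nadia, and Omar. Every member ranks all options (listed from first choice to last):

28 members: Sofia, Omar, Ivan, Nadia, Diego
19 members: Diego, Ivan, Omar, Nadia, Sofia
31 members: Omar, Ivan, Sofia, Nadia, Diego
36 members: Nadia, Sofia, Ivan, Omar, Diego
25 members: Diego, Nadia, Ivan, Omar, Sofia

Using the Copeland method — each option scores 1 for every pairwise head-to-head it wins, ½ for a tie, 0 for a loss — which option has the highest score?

Ivan: beats Diego, Sofia, Nadia, and Omar → score 4.
Diego: loses to Ivan, Sofia, Nadia, and Omar → score 0.
Sofia: beats Diego; loses to Ivan, Nadia, and Omar → score 1.
Nadia: beats Diego and Sofia; loses to Ivan and Omar → score 2.
Omar: beats Diego, Sofia, and Nadia; loses to Ivan → score 3.
Ivan has the best pairwise record.

Ivan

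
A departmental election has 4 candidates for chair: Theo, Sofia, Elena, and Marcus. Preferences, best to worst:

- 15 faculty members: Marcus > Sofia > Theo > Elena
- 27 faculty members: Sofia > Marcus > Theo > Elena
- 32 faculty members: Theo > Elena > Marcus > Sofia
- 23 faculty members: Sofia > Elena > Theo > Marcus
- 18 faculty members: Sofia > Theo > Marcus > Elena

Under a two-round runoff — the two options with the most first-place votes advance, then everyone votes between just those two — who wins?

Sofia

Round 1 first-place votes: Theo 32, Sofia 68, Elena 0, Marcus 15.
Sofia and Theo advance.
Runoff: Sofia is preferred to Theo by 83 voters; Theo by 32.
Sofia wins the runoff.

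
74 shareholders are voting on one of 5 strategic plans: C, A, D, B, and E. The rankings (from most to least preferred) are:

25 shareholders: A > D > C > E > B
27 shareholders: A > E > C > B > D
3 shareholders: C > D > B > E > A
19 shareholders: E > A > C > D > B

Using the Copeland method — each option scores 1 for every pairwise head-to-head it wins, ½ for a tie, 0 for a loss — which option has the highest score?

A

C: beats D and B; loses to A and E → score 2.
A: beats C, D, B, and E → score 4.
D: beats B; loses to C, A, and E → score 1.
B: loses to C, A, D, and E → score 0.
E: beats C, D, and B; loses to A → score 3.
A has the best pairwise record.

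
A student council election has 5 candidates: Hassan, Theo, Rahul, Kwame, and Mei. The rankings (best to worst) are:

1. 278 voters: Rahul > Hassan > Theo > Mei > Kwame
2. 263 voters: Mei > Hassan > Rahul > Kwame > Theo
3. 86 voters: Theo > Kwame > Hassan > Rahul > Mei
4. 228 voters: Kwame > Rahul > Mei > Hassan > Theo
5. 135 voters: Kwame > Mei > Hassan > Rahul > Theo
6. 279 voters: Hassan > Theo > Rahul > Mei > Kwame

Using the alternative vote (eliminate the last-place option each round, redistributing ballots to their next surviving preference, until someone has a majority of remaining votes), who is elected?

Round 1: Hassan 279, Theo 86, Rahul 278, Kwame 363, Mei 263. Eliminate Theo.
Round 2: Hassan 279, Rahul 278, Kwame 449, Mei 263. Eliminate Mei.
Round 3: Hassan 542, Rahul 278, Kwame 449. Eliminate Rahul.
Round 4: Hassan 820, Kwame 449. Hassan has a majority.

Hassan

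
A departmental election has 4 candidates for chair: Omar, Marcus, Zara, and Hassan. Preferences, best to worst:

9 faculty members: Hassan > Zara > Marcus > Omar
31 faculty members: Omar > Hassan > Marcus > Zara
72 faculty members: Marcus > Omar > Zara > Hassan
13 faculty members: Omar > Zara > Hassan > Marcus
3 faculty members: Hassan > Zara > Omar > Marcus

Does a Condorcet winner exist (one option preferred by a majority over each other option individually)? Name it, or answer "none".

Marcus vs Omar: 81–47 for Marcus.
Marcus vs Zara: 103–25 for Marcus.
Marcus vs Hassan: 72–56 for Marcus.
Marcus beats every other option head-to-head.

Marcus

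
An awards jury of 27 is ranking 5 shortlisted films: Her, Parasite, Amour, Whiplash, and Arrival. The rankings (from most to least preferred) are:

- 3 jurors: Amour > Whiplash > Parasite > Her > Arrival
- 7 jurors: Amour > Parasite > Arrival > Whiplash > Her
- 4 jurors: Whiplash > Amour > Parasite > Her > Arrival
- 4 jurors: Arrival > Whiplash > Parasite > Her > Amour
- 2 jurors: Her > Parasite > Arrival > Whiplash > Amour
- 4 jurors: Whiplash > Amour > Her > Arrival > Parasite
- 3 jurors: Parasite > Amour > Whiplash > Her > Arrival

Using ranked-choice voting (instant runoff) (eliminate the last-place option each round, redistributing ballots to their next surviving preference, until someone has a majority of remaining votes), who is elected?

Whiplash

Round 1: Her 2, Parasite 3, Amour 10, Whiplash 8, Arrival 4. Eliminate Her.
Round 2: Parasite 5, Amour 10, Whiplash 8, Arrival 4. Eliminate Arrival.
Round 3: Parasite 5, Amour 10, Whiplash 12. Eliminate Parasite.
Round 4: Amour 13, Whiplash 14. Whiplash has a majority.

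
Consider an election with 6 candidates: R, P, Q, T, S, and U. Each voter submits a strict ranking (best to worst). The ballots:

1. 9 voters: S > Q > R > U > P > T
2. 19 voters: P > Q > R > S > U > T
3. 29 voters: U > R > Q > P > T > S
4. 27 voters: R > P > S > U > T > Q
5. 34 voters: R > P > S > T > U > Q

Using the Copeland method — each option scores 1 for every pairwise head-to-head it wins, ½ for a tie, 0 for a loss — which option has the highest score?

R

R: beats P, Q, T, S, and U → score 5.
P: beats Q, T, S, and U; loses to R → score 4.
Q: loses to R, P, T, S, and U → score 0.
T: beats Q; loses to R, P, S, and U → score 1.
S: beats Q, T, and U; loses to R and P → score 3.
U: beats Q and T; loses to R, P, and S → score 2.
R has the best pairwise record.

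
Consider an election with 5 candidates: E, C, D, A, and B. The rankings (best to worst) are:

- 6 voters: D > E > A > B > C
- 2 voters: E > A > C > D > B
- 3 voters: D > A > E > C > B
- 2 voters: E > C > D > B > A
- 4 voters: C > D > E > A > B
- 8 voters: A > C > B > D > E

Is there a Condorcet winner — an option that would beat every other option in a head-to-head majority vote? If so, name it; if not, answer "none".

Checking pairwise contests:
D beats E 21–4.
E beats C 13–12.
C beats D 16–9.
E beats A 14–11.
E beats B 17–8.
Every option loses at least one head-to-head, so there is no Condorcet winner.

none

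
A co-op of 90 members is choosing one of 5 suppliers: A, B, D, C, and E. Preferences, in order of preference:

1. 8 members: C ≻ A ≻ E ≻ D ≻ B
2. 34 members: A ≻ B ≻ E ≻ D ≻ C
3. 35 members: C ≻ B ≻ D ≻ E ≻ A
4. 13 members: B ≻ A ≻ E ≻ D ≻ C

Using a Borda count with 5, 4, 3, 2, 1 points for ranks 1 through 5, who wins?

B

A: 8·4 + 34·5 + 35·1 + 13·4 = 289
B: 8·1 + 34·4 + 35·4 + 13·5 = 349
D: 8·2 + 34·2 + 35·3 + 13·2 = 215
C: 8·5 + 34·1 + 35·5 + 13·1 = 262
E: 8·3 + 34·3 + 35·2 + 13·3 = 235
B has the highest Borda score (349).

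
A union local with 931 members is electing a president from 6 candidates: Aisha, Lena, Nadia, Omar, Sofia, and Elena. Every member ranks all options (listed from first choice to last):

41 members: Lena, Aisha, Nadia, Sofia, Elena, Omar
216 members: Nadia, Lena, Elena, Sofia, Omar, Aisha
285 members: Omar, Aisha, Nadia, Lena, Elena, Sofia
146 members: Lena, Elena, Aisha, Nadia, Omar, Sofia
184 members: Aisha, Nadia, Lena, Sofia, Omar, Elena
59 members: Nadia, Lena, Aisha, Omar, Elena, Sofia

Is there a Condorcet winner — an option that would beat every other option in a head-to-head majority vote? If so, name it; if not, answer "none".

none

Checking pairwise contests:
Omar beats Aisha 501–430.
Aisha beats Lena 469–462.
Aisha beats Nadia 656–275.
Lena beats Omar 646–285.
Aisha beats Sofia 715–216.
Aisha beats Elena 569–362.
Every option loses at least one head-to-head, so there is no Condorcet winner.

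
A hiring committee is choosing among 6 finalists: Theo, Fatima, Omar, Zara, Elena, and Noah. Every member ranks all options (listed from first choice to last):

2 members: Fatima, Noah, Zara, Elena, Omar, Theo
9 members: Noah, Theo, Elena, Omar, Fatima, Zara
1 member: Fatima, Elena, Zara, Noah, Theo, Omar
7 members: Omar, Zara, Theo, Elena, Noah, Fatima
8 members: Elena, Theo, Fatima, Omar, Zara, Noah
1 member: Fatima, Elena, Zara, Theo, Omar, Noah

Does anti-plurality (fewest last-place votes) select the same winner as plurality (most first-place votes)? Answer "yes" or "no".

no

Anti-plurality — last-place votes: Theo 2, Fatima 7, Omar 1, Zara 9, Elena 0, Noah 9. Winner: Elena.
Plurality — first-place votes: Theo 0, Fatima 4, Omar 7, Zara 0, Elena 8, Noah 9. Winner: Noah.
The two methods disagree.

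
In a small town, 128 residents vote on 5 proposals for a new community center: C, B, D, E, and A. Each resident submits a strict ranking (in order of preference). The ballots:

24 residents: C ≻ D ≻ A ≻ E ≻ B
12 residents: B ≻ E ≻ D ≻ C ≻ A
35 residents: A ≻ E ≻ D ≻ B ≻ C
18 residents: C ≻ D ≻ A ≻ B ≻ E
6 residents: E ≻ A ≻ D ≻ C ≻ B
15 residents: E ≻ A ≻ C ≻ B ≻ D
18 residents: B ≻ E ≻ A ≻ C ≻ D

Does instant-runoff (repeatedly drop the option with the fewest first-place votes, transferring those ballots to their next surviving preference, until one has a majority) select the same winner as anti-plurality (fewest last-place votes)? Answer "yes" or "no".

yes

Instant-runoff — R1 C 42, B 30, D 0, E 21, A 35 (D out); R2 C 42, B 30, E 21, A 35 (E out); R3 C 42, B 30, A 56 (B out); R4 C 54, A 74 (A winner). Winner: A.
Anti-plurality — last-place votes: C 35, B 30, D 33, E 18, A 12. Winner: A.
The two methods agree.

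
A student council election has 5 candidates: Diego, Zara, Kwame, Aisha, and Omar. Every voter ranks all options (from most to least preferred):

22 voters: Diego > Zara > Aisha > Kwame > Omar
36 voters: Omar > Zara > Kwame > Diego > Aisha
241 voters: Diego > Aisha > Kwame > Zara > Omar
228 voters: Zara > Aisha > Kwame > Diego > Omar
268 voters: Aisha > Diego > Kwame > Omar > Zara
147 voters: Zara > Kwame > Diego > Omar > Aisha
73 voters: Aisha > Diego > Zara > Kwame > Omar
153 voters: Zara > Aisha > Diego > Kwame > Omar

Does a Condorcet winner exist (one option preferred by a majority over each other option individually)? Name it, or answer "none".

Checking pairwise contests:
Aisha beats Diego 722–446.
Diego beats Zara 604–564.
Diego beats Kwame 757–411.
Zara beats Aisha 586–582.
Diego beats Omar 1132–36.
Every option loses at least one head-to-head, so there is no Condorcet winner.

none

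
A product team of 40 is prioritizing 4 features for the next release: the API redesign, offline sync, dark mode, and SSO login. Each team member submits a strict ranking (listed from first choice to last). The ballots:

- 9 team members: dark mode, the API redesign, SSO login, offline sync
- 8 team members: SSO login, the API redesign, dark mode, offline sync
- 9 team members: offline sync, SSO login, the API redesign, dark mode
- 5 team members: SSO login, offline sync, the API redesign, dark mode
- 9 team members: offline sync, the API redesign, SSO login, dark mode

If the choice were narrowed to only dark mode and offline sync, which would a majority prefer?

offline sync

Voters preferring dark mode to offline sync: 17; preferring offline sync to dark mode: 23.
offline sync wins the head-to-head.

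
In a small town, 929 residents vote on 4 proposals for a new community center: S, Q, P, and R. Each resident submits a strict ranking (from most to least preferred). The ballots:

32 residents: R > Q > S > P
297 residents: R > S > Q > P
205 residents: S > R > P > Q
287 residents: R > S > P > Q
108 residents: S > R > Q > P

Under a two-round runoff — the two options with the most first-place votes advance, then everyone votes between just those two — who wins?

R

Round 1 first-place votes: S 313, Q 0, P 0, R 616.
R and S advance.
Runoff: R is preferred to S by 616 voters; S by 313.
R wins the runoff.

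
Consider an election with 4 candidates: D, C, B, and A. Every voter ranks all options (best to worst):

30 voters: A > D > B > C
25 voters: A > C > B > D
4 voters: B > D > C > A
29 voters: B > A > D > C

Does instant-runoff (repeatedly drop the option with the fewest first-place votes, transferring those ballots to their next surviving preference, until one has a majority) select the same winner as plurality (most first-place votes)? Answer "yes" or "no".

Instant-runoff — R1 D 0, C 0, B 33, A 55 (A winner). Winner: A.
Plurality — first-place votes: D 0, C 0, B 33, A 55. Winner: A.
The two methods agree.

yes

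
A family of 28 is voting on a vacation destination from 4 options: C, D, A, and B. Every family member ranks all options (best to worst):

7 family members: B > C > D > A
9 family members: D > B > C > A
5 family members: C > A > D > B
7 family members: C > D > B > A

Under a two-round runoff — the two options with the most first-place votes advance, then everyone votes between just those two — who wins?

C

Round 1 first-place votes: C 12, D 9, A 0, B 7.
C and D advance.
Runoff: C is preferred to D by 19 voters; D by 9.
C wins the runoff.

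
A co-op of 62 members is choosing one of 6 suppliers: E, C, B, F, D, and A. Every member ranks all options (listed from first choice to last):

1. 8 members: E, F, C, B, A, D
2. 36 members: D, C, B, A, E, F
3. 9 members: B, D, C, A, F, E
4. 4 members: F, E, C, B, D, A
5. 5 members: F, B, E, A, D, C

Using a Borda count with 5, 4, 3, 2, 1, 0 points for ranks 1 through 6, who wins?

E: 8·5 + 36·1 + 9·0 + 4·4 + 5·3 = 107
C: 8·3 + 36·4 + 9·3 + 4·3 + 5·0 = 207
B: 8·2 + 36·3 + 9·5 + 4·2 + 5·4 = 197
F: 8·4 + 36·0 + 9·1 + 4·5 + 5·5 = 86
D: 8·0 + 36·5 + 9·4 + 4·1 + 5·1 = 225
A: 8·1 + 36·2 + 9·2 + 4·0 + 5·2 = 108
D has the highest Borda score (225).

D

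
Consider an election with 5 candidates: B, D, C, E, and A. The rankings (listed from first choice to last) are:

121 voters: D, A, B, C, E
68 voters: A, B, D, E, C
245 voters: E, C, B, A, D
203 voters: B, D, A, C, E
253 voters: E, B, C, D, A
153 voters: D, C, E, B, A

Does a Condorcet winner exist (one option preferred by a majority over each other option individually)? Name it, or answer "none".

none

Checking pairwise contests:
E beats B 651–392.
B beats D 769–274.
B beats C 645–398.
D beats E 545–498.
B beats A 854–189.
Every option loses at least one head-to-head, so there is no Condorcet winner.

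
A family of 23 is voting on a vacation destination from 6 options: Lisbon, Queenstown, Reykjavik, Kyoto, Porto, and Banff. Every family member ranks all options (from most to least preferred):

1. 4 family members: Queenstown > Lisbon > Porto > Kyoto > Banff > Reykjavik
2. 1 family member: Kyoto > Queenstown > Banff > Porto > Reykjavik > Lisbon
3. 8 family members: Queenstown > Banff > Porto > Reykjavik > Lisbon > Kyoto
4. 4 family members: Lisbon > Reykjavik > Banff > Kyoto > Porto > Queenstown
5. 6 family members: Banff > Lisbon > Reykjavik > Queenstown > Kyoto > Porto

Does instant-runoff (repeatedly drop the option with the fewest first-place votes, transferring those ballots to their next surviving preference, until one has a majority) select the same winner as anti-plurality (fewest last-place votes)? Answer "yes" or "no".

no

Instant-runoff — R1 Lisbon 4, Queenstown 12, Reykjavik 0, Kyoto 1, Porto 0, Banff 6 (Queenstown winner). Winner: Queenstown.
Anti-plurality — last-place votes: Lisbon 1, Queenstown 4, Reykjavik 4, Kyoto 8, Porto 6, Banff 0. Winner: Banff.
The two methods disagree.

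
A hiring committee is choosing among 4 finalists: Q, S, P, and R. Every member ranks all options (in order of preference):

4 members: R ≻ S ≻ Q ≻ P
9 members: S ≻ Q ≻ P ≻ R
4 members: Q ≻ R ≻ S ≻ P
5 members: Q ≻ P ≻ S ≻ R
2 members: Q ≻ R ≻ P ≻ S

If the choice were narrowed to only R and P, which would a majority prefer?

P

Voters preferring R to P: 10; preferring P to R: 14.
P wins the head-to-head.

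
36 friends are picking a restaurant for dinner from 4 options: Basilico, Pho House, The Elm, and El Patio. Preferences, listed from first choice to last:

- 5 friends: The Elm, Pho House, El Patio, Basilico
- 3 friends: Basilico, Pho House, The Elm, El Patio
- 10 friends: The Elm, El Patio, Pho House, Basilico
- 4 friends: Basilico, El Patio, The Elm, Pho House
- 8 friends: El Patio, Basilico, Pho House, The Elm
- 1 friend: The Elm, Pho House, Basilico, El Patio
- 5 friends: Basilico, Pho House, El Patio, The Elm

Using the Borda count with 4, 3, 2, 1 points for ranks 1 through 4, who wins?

Basilico: 5·1 + 3·4 + 10·1 + 4·4 + 8·3 + 1·2 + 5·4 = 89
Pho House: 5·3 + 3·3 + 10·2 + 4·1 + 8·2 + 1·3 + 5·3 = 82
The Elm: 5·4 + 3·2 + 10·4 + 4·2 + 8·1 + 1·4 + 5·1 = 91
El Patio: 5·2 + 3·1 + 10·3 + 4·3 + 8·4 + 1·1 + 5·2 = 98
El Patio has the highest Borda score (98).

El Patio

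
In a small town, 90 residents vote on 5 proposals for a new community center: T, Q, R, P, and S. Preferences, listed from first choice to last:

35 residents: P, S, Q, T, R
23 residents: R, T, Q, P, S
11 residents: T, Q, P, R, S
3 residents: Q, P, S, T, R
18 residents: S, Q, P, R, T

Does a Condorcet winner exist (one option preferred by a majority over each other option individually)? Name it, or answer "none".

none

Checking pairwise contests:
Q beats T 56–34.
S beats Q 53–37.
T beats R 49–41.
Q beats P 55–35.
P beats S 72–18.
Every option loses at least one head-to-head, so there is no Condorcet winner.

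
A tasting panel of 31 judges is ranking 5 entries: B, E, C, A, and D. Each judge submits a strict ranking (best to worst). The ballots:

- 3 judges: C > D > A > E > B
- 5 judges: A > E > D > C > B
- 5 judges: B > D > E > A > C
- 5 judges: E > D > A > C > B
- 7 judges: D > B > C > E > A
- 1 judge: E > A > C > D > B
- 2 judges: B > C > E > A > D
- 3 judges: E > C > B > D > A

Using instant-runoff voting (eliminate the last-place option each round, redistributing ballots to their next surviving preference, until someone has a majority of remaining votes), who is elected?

E

Round 1: B 7, E 9, C 3, A 5, D 7. Eliminate C.
Round 2: B 7, E 9, A 5, D 10. Eliminate A.
Round 3: B 7, E 14, D 10. Eliminate B.
Round 4: E 16, D 15. E has a majority.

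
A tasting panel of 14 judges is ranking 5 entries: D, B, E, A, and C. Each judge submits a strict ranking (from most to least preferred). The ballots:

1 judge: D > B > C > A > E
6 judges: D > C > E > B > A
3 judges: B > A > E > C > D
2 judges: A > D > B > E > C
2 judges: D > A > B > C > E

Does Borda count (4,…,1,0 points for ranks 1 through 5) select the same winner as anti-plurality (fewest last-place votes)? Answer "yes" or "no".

no

Borda — scores: D 42, B 29, E 20, A 24, C 25. Winner: D.
Anti-plurality — last-place votes: D 3, B 0, E 3, A 6, C 2. Winner: B.
The two methods disagree.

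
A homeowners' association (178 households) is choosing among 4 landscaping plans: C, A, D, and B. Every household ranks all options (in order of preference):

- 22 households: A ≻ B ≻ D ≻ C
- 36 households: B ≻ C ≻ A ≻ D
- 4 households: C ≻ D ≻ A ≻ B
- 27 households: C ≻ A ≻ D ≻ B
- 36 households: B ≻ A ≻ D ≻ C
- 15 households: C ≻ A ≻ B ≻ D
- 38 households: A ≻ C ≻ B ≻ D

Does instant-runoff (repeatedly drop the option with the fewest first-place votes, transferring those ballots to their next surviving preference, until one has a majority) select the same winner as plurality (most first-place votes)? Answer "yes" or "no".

no

Instant-runoff — R1 C 46, A 60, D 0, B 72 (D out); R2 C 46, A 60, B 72 (C out); R3 A 106, B 72 (A winner). Winner: A.
Plurality — first-place votes: C 46, A 60, D 0, B 72. Winner: B.
The two methods disagree.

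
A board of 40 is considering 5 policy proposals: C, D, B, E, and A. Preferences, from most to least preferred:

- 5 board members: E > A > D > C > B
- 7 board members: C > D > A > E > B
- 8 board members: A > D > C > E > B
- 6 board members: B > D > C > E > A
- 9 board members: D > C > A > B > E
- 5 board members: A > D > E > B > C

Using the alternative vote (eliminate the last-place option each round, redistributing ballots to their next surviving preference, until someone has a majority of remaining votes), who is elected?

Round 1: C 7, D 9, B 6, E 5, A 13. Eliminate E.
Round 2: C 7, D 9, B 6, A 18. Eliminate B.
Round 3: C 7, D 15, A 18. Eliminate C.
Round 4: D 22, A 18. D has a majority.

D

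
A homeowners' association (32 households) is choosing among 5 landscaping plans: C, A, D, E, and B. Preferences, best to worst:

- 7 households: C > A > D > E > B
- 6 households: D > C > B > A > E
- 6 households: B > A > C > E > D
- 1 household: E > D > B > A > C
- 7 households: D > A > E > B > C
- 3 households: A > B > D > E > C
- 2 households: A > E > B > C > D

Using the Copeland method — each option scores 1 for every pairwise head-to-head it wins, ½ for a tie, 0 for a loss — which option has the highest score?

A

C: beats E; loses to A, D, and B → score 1.
A: beats C, D, E, and B → score 4.
D: beats C, E, and B; loses to A → score 3.
E: beats B; loses to C, A, and D → score 1.
B: beats C; loses to A, D, and E → score 1.
A has the best pairwise record.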